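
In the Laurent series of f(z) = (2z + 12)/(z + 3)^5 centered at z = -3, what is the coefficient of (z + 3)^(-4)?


Step 1: Write the numerator in powers of (z + 3): 2z + 12 = 2(z + 3) + (2*(-3) + 12) = 2(z + 3) + 6
Step 2: Divide by (z + 3)^5: f(z) = 6(z + 3)^(-5) + 2(z + 3)^(-4)
Step 3: This finite sum is the Laurent series of f about z = -3.
Step 4: Coefficient of (z + 3)^(-4) = coefficient of (z + 3) in the re-centred numerator = 2

2


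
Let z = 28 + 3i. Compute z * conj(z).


Step 1: conj(z) = 28 - 3i
Step 2: z * conj(z) = 28^2 + 3^2
Step 3: = 784 + 9 = 793

793


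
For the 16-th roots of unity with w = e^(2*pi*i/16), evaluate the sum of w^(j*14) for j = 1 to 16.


Step 1: The sum sum_{j=1}^{n} w^(k*j) equals n if n | k, else 0.
Step 2: Here n = 16, k = 14
Step 3: Does n divide k? 16 | 14 -> False
Step 4: Sum = 0

0


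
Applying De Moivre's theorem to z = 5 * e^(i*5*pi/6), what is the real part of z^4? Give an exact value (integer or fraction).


Step 1: By De Moivre's theorem, z^4 = 5^4 * e^(i*4*5*pi/6) = 625 * (cos(10*pi/3) + i*sin(10*pi/3))
Step 2: |z|^4 = 5^4 = 625
Step 3: Reduce the angle mod 2*pi: 10*pi/3 - 2*pi = 4*pi/3
Step 4: cos(4*pi/3) = -1/2
Step 5: Re(z^4) = 625 * (-1/2) = -625/2

-625/2


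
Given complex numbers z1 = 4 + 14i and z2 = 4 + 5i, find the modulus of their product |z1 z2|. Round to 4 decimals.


Step 1: |z1| = sqrt(4^2 + 14^2) = sqrt(212)
Step 2: |z2| = sqrt(4^2 + 5^2) = sqrt(41)
Step 3: |z1*z2| = |z1|*|z2| = sqrt(212) * sqrt(41) = sqrt(212 * 41) = sqrt(8692)
Step 4: = 93.2309

93.2309


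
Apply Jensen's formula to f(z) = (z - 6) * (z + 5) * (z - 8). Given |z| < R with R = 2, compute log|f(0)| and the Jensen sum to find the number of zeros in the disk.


Jensen's formula: (1/2pi)*integral log|f(Re^it)|dt = log|f(0)| + sum_{|a_k|<R} log(R/|a_k|)
Step 1: f(0) = (-6) * 5 * (-8) = 240
Step 2: log|f(0)| = log|6| + log|-5| + log|8| = 5.4806
Step 3: Zeros inside |z| < 2: none
Step 4: Jensen sum = (empty sum) = 0
Step 5: n(R) = number of terms in the Jensen sum = count of zeros inside |z| < 2 = 0

0


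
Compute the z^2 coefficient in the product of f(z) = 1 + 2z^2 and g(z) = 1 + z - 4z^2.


Step 1: z^2 term in f*g comes from: (1)*(-4z^2) + (0)*(z) + (2z^2)*(1)
Step 2: = -4 + 0 + 2
Step 3: = -2

-2


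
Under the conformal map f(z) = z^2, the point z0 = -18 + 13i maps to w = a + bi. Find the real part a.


Step 1: z0 = -18 + 13i
Step 2: z0^2 = (-18)^2 - 13^2 - 468i
Step 3: real part = 324 - 169 = 155

155


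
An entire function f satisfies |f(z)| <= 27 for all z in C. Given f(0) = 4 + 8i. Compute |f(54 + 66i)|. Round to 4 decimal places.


Step 1: By Liouville's theorem, a bounded entire function is constant.
Step 2: f(z) = f(0) = 4 + 8i for all z.
Step 3: |f(w)| = |4 + 8i| = sqrt(16 + 64)
Step 4: = 8.9443

8.9443


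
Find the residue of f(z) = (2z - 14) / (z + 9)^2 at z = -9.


Step 1: Pole of order 2 at z = -9
Step 2: Res = lim d/dz [(z + 9)^2 * f(z)] as z -> -9
Step 3: (z + 9)^2 * f(z) = 2z - 14
Step 4: d/dz[2z - 14] = 2

2


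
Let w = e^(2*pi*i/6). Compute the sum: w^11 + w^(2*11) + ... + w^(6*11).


Step 1: The sum sum_{j=1}^{n} w^(k*j) equals n if n | k, else 0.
Step 2: Here n = 6, k = 11
Step 3: Does n divide k? 6 | 11 -> False
Step 4: Sum = 0

0


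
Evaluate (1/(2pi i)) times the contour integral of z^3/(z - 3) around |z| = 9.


Step 1: f(z) = z^3, a = 3 is inside |z| = 9
Step 2: By Cauchy integral formula: (1/(2pi*i)) * integral = f(a)
Step 3: f(3) = 3^3 = 27

27


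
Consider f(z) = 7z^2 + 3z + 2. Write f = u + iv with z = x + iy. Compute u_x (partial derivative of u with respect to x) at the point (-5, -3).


Step 1: f(z) = 7(x+iy)^2 + 3(x+iy) + 2
Step 2: u = 7(x^2 - y^2) + 3x + 2
Step 3: u_x = 14x + 3
Step 4: At (-5, -3): u_x = -70 + 3 = -67

-67


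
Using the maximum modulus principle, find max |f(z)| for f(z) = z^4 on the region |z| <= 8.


Step 1: On |z| = 8, |f(z)| = |z|^4 = 8^4
Step 2: By maximum modulus principle, maximum is on boundary.
Step 3: Maximum = 4096 = 4096

4096


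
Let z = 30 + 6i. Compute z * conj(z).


Step 1: conj(z) = 30 - 6i
Step 2: z * conj(z) = 30^2 + 6^2
Step 3: = 900 + 36 = 936

936


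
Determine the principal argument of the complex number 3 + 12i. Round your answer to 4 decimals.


Step 1: z = 3 + 12i
Step 2: arg(z) = atan2(12, 3)
Step 3: arg(z) = 1.3258

1.3258


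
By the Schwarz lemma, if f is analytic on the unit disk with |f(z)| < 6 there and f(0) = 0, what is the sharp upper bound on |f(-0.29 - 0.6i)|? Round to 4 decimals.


Step 1: g = f/6 maps D -> D with g(0) = 0, so by the Schwarz lemma |g(z)| <= |z|, i.e. |f(z)| <= 6|z|; this is sharp (f(z) = 6z).
Step 2: |z0|^2 = (-0.29)^2 + (-0.6)^2 = 0.4441
Step 3: |z0| = sqrt(0.4441) = 0.666408
Step 4: Best bound = 6 * |z0| = 6 * 0.666408 = 3.9984

3.9984


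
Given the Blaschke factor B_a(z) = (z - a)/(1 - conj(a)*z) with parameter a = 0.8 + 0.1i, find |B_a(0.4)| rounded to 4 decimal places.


Step 1: Numerator z0 - a = 0.4 - (0.8 + 0.1i) = -0.4 - 0.1i
Step 2: Denominator 1 - conj(a)*z0 = 1 - (0.8 - 0.1i)*0.4 = 0.68 + 0.04i
Step 3: |z0 - a|^2 = (-0.4)^2 + (-0.1)^2 = 0.17; |1 - conj(a)*z0|^2 = 0.68^2 + 0.04^2 = 0.464
Step 4: |B_a(0.4)| = sqrt(0.17 / 0.464) = sqrt(0.366379)
Step 5: = 0.6053

0.6053


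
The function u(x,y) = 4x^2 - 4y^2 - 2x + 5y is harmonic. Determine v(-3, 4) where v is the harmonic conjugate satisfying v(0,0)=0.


Step 1: v_x = -u_y = 8y - 5
Step 2: v_y = u_x = 8x - 2
Step 3: v = 8xy - 5x - 2y + C
Step 4: v(0,0) = 0 => C = 0
Step 5: v(-3, 4) = -89

-89


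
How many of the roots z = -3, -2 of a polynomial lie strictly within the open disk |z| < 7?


Step 1: Check each root:
  z = -3: |-3| = 3 < 7
  z = -2: |-2| = 2 < 7
Step 2: Count = 2

2


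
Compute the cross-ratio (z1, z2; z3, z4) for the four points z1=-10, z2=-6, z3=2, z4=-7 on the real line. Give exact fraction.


Step 1: (z1-z3)(z2-z4) = (-12) * 1 = -12
Step 2: (z1-z4)(z2-z3) = (-3) * (-8) = 24
Step 3: Cross-ratio = -12/24 = -1/2

-1/2


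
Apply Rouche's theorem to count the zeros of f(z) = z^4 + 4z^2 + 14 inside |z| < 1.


Step 1: On |z| = 1 the three terms have sizes |z^4| = 1^4 = 1, |4z^2| = 4*1^2 = 4, |14| = 14
Step 2: The dominant term is g(z) = 14; let h(z) = z^4 + 4z^2 so f = g + h
Step 3: On |z| = 1: |g| = 14 and |h| <= 1 + 4 = 5
Step 4: Since 14 > 5, |h| < |g| on |z| = 1, so by Rouche f has the same number of zeros as g inside |z| < 1
Step 5: g(z) = 14 is a nonzero constant with no zeros inside |z| < 1. Answer = 0

0


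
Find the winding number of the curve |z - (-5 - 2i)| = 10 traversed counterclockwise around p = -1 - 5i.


Step 1: Center c = (-5, -2), radius = 10
Step 2: |p - c|^2 = 4^2 + (-3)^2 = 25
Step 3: r^2 = 100
Step 4: |p-c| < r so winding number = 1

1


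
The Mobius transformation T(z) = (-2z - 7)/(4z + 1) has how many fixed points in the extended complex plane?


Step 1: Fixed points satisfy T(z) = z
Step 2: 4z^2 + 3z + 7 = 0
Step 3: Discriminant = 3^2 - 4*4*7 = -103
Step 4: Number of fixed points = 2

2


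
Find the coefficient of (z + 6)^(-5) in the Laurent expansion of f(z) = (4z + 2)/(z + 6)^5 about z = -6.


Step 1: Write the numerator in powers of (z + 6): 4z + 2 = 4(z + 6) + (4*(-6) + 2) = 4(z + 6) - 22
Step 2: Divide by (z + 6)^5: f(z) = -22(z + 6)^(-5) + 4(z + 6)^(-4)
Step 3: This finite sum is the Laurent series of f about z = -6.
Step 4: Coefficient of (z + 6)^(-5) = 4*(-6) + 2 = -22

-22


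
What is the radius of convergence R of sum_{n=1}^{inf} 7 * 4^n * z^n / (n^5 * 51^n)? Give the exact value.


Step 1: General term a_n = 7 * 4^n / (n^5 * 51^n)
Step 2: By the root test, |a_n|^(1/n) = 7^(1/n) * 4 / (n^(5/n) * 51) -> 4/51 as n -> infinity (since 7^(1/n) -> 1 and n^(5/n) -> 1)
Step 3: R = 1/lim|a_n|^(1/n) = 51/4

51/4


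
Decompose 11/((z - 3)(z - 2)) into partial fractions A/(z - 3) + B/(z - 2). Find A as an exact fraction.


Step 1: Multiply both sides by (z - 3) and set z = 3
Step 2: A = 11 / (3 - 2)
Step 3: A = 11 / 1
Step 4: A = 11

11


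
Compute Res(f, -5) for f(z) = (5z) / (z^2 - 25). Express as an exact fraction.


Step 1: Q(z) = z^2 - 25 = (z + 5)(z - 5)
Step 2: Q'(z) = 2z
Step 3: Q'(-5) = -10, P(-5) = -25
Step 4: Res = P(-5)/Q'(-5) = -25/(-10) = 5/2

5/2


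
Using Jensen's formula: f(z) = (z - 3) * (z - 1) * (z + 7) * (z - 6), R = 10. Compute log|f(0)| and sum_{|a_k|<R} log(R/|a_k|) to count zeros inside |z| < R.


Jensen's formula: (1/2pi)*integral log|f(Re^it)|dt = log|f(0)| + sum_{|a_k|<R} log(R/|a_k|)
Step 1: f(0) = (-3) * (-1) * 7 * (-6) = -126
Step 2: log|f(0)| = log|3| + log|1| + log|-7| + log|6| = 4.8363
Step 3: Zeros inside |z| < 10: 3, 1, -7, 6
Step 4: Jensen sum = log(10/3) + log(10/1) + log(10/7) + log(10/6) = 4.3741
Step 5: n(R) = number of terms in the Jensen sum = count of zeros inside |z| < 10 = 4

4


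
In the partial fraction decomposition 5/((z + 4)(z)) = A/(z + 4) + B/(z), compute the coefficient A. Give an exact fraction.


Step 1: Multiply both sides by (z + 4) and set z = -4
Step 2: A = 5 / (-4 - 0)
Step 3: A = 5 / (-4)
Step 4: A = -5/4

-5/4


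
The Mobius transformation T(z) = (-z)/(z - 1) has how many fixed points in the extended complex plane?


Step 1: Fixed points satisfy T(z) = z
Step 2: z^2 = 0
Step 3: Discriminant = 0^2 - 4*1*0 = 0
Step 4: Number of fixed points = 1

1


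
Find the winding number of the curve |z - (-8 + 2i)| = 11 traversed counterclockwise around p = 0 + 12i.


Step 1: Center c = (-8, 2), radius = 11
Step 2: |p - c|^2 = 8^2 + 10^2 = 164
Step 3: r^2 = 121
Step 4: |p-c| > r so winding number = 0

0


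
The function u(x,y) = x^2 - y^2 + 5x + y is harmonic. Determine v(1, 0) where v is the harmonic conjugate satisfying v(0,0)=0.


Step 1: v_x = -u_y = 2y - 1
Step 2: v_y = u_x = 2x + 5
Step 3: v = 2xy - x + 5y + C
Step 4: v(0,0) = 0 => C = 0
Step 5: v(1, 0) = -1

-1


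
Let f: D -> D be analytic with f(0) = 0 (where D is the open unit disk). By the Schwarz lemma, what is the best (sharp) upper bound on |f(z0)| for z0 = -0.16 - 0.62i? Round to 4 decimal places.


Step 1: Schwarz lemma: if f: D -> D is analytic with f(0) = 0, then |f(z)| <= |z| for all z in D, and this is sharp (f(z) = z).
Step 2: |z0|^2 = (-0.16)^2 + (-0.62)^2 = 0.41
Step 3: |z0| = sqrt(0.41) = 0.640312
Step 4: Best bound = |z0| = 0.6403

0.6403


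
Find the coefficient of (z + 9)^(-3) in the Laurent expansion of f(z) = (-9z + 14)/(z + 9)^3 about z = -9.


Step 1: Write the numerator in powers of (z + 9): -9z + 14 = -9(z + 9) + (-9*(-9) + 14) = -9(z + 9) + 95
Step 2: Divide by (z + 9)^3: f(z) = 95(z + 9)^(-3) - 9(z + 9)^(-2)
Step 3: This finite sum is the Laurent series of f about z = -9.
Step 4: Coefficient of (z + 9)^(-3) = -9*(-9) + 14 = 95

95


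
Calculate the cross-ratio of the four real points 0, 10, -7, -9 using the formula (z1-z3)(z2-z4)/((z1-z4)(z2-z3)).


Step 1: (z1-z3)(z2-z4) = 7 * 19 = 133
Step 2: (z1-z4)(z2-z3) = 9 * 17 = 153
Step 3: Cross-ratio = 133/153 = 133/153

133/153


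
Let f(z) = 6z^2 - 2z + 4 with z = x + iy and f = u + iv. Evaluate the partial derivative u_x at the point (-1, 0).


Step 1: f(z) = 6(x+iy)^2 - 2(x+iy) + 4
Step 2: u = 6(x^2 - y^2) - 2x + 4
Step 3: u_x = 12x - 2
Step 4: At (-1, 0): u_x = -12 - 2 = -14

-14


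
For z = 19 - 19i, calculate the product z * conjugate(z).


Step 1: conj(z) = 19 + 19i
Step 2: z * conj(z) = 19^2 + (-19)^2
Step 3: = 361 + 361 = 722

722


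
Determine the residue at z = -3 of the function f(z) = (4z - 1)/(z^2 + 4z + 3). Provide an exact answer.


Step 1: Q(z) = z^2 + 4z + 3 = (z + 3)(z + 1)
Step 2: Q'(z) = 2z + 4
Step 3: Q'(-3) = -2, P(-3) = -13
Step 4: Res = P(-3)/Q'(-3) = -13/(-2) = 13/2

13/2


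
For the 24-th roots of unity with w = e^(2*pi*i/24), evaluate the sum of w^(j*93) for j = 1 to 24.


Step 1: The sum sum_{j=1}^{n} w^(k*j) equals n if n | k, else 0.
Step 2: Here n = 24, k = 93
Step 3: Does n divide k? 24 | 93 -> False
Step 4: Sum = 0

0


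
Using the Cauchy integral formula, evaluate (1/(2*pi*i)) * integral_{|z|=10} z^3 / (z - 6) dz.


Step 1: f(z) = z^3, a = 6 is inside |z| = 10
Step 2: By Cauchy integral formula: (1/(2pi*i)) * integral = f(a)
Step 3: f(6) = 6^3 = 216

216


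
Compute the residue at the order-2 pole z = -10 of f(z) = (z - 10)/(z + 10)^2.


Step 1: Pole of order 2 at z = -10
Step 2: Res = lim d/dz [(z + 10)^2 * f(z)] as z -> -10
Step 3: (z + 10)^2 * f(z) = z - 10
Step 4: d/dz[z - 10] = 1

1


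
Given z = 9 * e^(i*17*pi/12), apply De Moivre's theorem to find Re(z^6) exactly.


Step 1: By De Moivre's theorem, z^6 = 9^6 * e^(i*6*17*pi/12) = 531441 * (cos(17*pi/2) + i*sin(17*pi/2))
Step 2: |z|^6 = 9^6 = 531441
Step 3: Reduce the angle mod 2*pi: 17*pi/2 - 8*pi = pi/2
Step 4: cos(pi/2) = 0
Step 5: Re(z^6) = 531441 * 0 = 0

0


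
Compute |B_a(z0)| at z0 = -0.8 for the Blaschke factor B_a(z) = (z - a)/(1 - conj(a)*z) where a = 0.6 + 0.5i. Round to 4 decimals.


Step 1: Numerator z0 - a = -0.8 - (0.6 + 0.5i) = -1.4 - 0.5i
Step 2: Denominator 1 - conj(a)*z0 = 1 - (0.6 - 0.5i)*(-0.8) = 1.48 - 0.4i
Step 3: |z0 - a|^2 = (-1.4)^2 + (-0.5)^2 = 2.21; |1 - conj(a)*z0|^2 = 1.48^2 + (-0.4)^2 = 2.3504
Step 4: |B_a(-0.8)| = sqrt(2.21 / 2.3504) = sqrt(0.940265)
Step 5: = 0.9697

0.9697


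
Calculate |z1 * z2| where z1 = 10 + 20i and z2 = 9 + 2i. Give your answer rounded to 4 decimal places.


Step 1: |z1| = sqrt(10^2 + 20^2) = sqrt(500)
Step 2: |z2| = sqrt(9^2 + 2^2) = sqrt(85)
Step 3: |z1*z2| = |z1|*|z2| = sqrt(500) * sqrt(85) = sqrt(500 * 85) = sqrt(42500)
Step 4: = 206.1553

206.1553


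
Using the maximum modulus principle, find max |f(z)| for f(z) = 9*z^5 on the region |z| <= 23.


Step 1: On |z| = 23, |f(z)| = 9 * |z|^5 = 9 * 23^5
Step 2: By maximum modulus principle, maximum is on boundary.
Step 3: Maximum = 9 * 6436343 = 57927087

57927087


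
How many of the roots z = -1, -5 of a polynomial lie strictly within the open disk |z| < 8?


Step 1: Check each root:
  z = -1: |-1| = 1 < 8
  z = -5: |-5| = 5 < 8
Step 2: Count = 2

2


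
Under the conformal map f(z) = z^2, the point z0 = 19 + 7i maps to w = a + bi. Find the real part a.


Step 1: z0 = 19 + 7i
Step 2: z0^2 = 19^2 - 7^2 + 266i
Step 3: real part = 361 - 49 = 312

312


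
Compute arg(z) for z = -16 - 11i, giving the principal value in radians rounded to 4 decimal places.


Step 1: z = -16 - 11i
Step 2: arg(z) = atan2(-11, -16)
Step 3: arg(z) = -2.5393

-2.5393


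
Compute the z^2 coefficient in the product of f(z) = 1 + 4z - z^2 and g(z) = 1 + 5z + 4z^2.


Step 1: z^2 term in f*g comes from: (1)*(4z^2) + (4z)*(5z) + (-z^2)*(1)
Step 2: = 4 + 20 - 1
Step 3: = 23

23


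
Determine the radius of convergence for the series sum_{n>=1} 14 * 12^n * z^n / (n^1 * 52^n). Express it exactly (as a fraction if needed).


Step 1: General term a_n = 14 * 12^n / (n^1 * 52^n)
Step 2: By the root test, |a_n|^(1/n) = 14^(1/n) * 12 / (n^(1/n) * 52) -> 12/52 as n -> infinity (since 14^(1/n) -> 1 and n^(1/n) -> 1)
Step 3: R = 1/lim|a_n|^(1/n) = 52/12 = 13/3

13/3


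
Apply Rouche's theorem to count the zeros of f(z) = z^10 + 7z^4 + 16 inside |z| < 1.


Step 1: On |z| = 1 the three terms have sizes |z^10| = 1^10 = 1, |7z^4| = 7*1^4 = 7, |16| = 16
Step 2: The dominant term is g(z) = 16; let h(z) = z^10 + 7z^4 so f = g + h
Step 3: On |z| = 1: |g| = 16 and |h| <= 1 + 7 = 8
Step 4: Since 16 > 8, |h| < |g| on |z| = 1, so by Rouche f has the same number of zeros as g inside |z| < 1
Step 5: g(z) = 16 is a nonzero constant with no zeros inside |z| < 1. Answer = 0

0


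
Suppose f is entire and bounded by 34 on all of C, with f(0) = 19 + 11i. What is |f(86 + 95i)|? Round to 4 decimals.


Step 1: By Liouville's theorem, a bounded entire function is constant.
Step 2: f(z) = f(0) = 19 + 11i for all z.
Step 3: |f(w)| = |19 + 11i| = sqrt(361 + 121)
Step 4: = 21.9545

21.9545


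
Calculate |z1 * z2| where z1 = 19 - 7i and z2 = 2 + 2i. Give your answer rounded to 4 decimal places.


Step 1: |z1| = sqrt(19^2 + (-7)^2) = sqrt(410)
Step 2: |z2| = sqrt(2^2 + 2^2) = sqrt(8)
Step 3: |z1*z2| = |z1|*|z2| = sqrt(410) * sqrt(8) = sqrt(410 * 8) = sqrt(3280)
Step 4: = 57.2713

57.2713


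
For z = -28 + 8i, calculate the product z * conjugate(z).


Step 1: conj(z) = -28 - 8i
Step 2: z * conj(z) = (-28)^2 + 8^2
Step 3: = 784 + 64 = 848

848


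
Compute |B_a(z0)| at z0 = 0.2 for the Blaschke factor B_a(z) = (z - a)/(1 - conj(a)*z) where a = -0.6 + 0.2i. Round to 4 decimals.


Step 1: Numerator z0 - a = 0.2 - (-0.6 + 0.2i) = 0.8 - 0.2i
Step 2: Denominator 1 - conj(a)*z0 = 1 - (-0.6 - 0.2i)*0.2 = 1.12 + 0.04i
Step 3: |z0 - a|^2 = 0.8^2 + (-0.2)^2 = 0.68; |1 - conj(a)*z0|^2 = 1.12^2 + 0.04^2 = 1.256
Step 4: |B_a(0.2)| = sqrt(0.68 / 1.256) = sqrt(0.541401)
Step 5: = 0.7358

0.7358


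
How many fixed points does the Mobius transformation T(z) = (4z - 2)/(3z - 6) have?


Step 1: Fixed points satisfy T(z) = z
Step 2: 3z^2 - 10z + 2 = 0
Step 3: Discriminant = (-10)^2 - 4*3*2 = 76
Step 4: Number of fixed points = 2

2


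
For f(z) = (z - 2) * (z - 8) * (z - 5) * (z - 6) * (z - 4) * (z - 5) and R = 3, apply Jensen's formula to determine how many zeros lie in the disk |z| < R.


Jensen's formula: (1/2pi)*integral log|f(Re^it)|dt = log|f(0)| + sum_{|a_k|<R} log(R/|a_k|)
Step 1: f(0) = (-2) * (-8) * (-5) * (-6) * (-4) * (-5) = 9600
Step 2: log|f(0)| = log|2| + log|8| + log|5| + log|6| + log|4| + log|5| = 9.1695
Step 3: Zeros inside |z| < 3: 2
Step 4: Jensen sum = log(3/2) = 0.4055
Step 5: n(R) = number of terms in the Jensen sum = count of zeros inside |z| < 3 = 1

1


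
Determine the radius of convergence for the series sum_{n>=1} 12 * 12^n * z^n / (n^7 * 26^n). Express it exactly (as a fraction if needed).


Step 1: General term a_n = 12 * 12^n / (n^7 * 26^n)
Step 2: By the root test, |a_n|^(1/n) = 12^(1/n) * 12 / (n^(7/n) * 26) -> 12/26 as n -> infinity (since 12^(1/n) -> 1 and n^(7/n) -> 1)
Step 3: R = 1/lim|a_n|^(1/n) = 26/12 = 13/6

13/6


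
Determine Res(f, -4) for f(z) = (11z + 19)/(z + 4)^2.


Step 1: Pole of order 2 at z = -4
Step 2: Res = lim d/dz [(z + 4)^2 * f(z)] as z -> -4
Step 3: (z + 4)^2 * f(z) = 11z + 19
Step 4: d/dz[11z + 19] = 11

11


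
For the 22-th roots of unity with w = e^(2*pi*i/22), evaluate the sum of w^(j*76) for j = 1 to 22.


Step 1: The sum sum_{j=1}^{n} w^(k*j) equals n if n | k, else 0.
Step 2: Here n = 22, k = 76
Step 3: Does n divide k? 22 | 76 -> False
Step 4: Sum = 0

0


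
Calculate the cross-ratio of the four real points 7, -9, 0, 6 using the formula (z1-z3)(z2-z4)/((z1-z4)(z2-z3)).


Step 1: (z1-z3)(z2-z4) = 7 * (-15) = -105
Step 2: (z1-z4)(z2-z3) = 1 * (-9) = -9
Step 3: Cross-ratio = 105/9 = 35/3

35/3


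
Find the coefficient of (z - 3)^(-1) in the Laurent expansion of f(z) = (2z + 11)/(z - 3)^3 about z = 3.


Step 1: Write the numerator in powers of (z - 3): 2z + 11 = 2(z - 3) + (2*3 + 11) = 2(z - 3) + 17
Step 2: Divide by (z - 3)^3: f(z) = 17(z - 3)^(-3) + 2(z - 3)^(-2)
Step 3: This finite sum is the Laurent series of f about z = 3.
Step 4: Only the powers -3 and -2 appear, so the coefficient of (z - 3)^(-1) = 0

0


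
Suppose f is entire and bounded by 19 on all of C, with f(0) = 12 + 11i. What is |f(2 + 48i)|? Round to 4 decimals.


Step 1: By Liouville's theorem, a bounded entire function is constant.
Step 2: f(z) = f(0) = 12 + 11i for all z.
Step 3: |f(w)| = |12 + 11i| = sqrt(144 + 121)
Step 4: = 16.2788

16.2788


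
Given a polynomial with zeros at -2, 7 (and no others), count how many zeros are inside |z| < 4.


Step 1: Check each root:
  z = -2: |-2| = 2 < 4
  z = 7: |7| = 7 >= 4
Step 2: Count = 1

1


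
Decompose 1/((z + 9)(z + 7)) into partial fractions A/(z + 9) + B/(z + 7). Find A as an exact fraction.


Step 1: Multiply both sides by (z + 9) and set z = -9
Step 2: A = 1 / (-9 + 7)
Step 3: A = 1 / (-2)
Step 4: A = -1/2

-1/2


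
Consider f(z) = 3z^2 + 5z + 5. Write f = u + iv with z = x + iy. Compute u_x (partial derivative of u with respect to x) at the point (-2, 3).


Step 1: f(z) = 3(x+iy)^2 + 5(x+iy) + 5
Step 2: u = 3(x^2 - y^2) + 5x + 5
Step 3: u_x = 6x + 5
Step 4: At (-2, 3): u_x = -12 + 5 = -7

-7


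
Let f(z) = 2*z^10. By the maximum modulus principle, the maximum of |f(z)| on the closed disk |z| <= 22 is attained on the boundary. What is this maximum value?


Step 1: On |z| = 22, |f(z)| = 2 * |z|^10 = 2 * 22^10
Step 2: By maximum modulus principle, maximum is on boundary.
Step 3: Maximum = 2 * 26559922791424 = 53119845582848

53119845582848


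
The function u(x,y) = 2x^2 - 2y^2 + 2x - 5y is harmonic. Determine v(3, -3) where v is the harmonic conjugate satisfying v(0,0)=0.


Step 1: v_x = -u_y = 4y + 5
Step 2: v_y = u_x = 4x + 2
Step 3: v = 4xy + 5x + 2y + C
Step 4: v(0,0) = 0 => C = 0
Step 5: v(3, -3) = -27

-27


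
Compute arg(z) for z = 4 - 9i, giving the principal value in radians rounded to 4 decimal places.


Step 1: z = 4 - 9i
Step 2: arg(z) = atan2(-9, 4)
Step 3: arg(z) = -1.1526

-1.1526


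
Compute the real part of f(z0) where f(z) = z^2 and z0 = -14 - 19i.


Step 1: z0 = -14 - 19i
Step 2: z0^2 = (-14)^2 - (-19)^2 + 532i
Step 3: real part = 196 - 361 = -165

-165


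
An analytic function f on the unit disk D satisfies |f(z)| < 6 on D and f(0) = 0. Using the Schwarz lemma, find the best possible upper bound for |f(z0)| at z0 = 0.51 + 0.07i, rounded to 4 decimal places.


Step 1: g = f/6 maps D -> D with g(0) = 0, so by the Schwarz lemma |g(z)| <= |z|, i.e. |f(z)| <= 6|z|; this is sharp (f(z) = 6z).
Step 2: |z0|^2 = 0.51^2 + 0.07^2 = 0.265
Step 3: |z0| = sqrt(0.265) = 0.514782
Step 4: Best bound = 6 * |z0| = 6 * 0.514782 = 3.0887

3.0887


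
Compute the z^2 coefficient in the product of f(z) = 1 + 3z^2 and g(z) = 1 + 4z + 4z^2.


Step 1: z^2 term in f*g comes from: (1)*(4z^2) + (0)*(4z) + (3z^2)*(1)
Step 2: = 4 + 0 + 3
Step 3: = 7

7


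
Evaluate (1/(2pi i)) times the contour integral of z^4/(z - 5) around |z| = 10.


Step 1: f(z) = z^4, a = 5 is inside |z| = 10
Step 2: By Cauchy integral formula: (1/(2pi*i)) * integral = f(a)
Step 3: f(5) = 5^4 = 625

625


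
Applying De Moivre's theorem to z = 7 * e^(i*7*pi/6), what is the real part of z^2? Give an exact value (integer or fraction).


Step 1: By De Moivre's theorem, z^2 = 7^2 * e^(i*2*7*pi/6) = 49 * (cos(7*pi/3) + i*sin(7*pi/3))
Step 2: |z|^2 = 7^2 = 49
Step 3: Reduce the angle mod 2*pi: 7*pi/3 - 2*pi = pi/3
Step 4: cos(pi/3) = 1/2
Step 5: Re(z^2) = 49 * 1/2 = 49/2

49/2


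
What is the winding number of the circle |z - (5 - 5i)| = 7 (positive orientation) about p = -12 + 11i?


Step 1: Center c = (5, -5), radius = 7
Step 2: |p - c|^2 = (-17)^2 + 16^2 = 545
Step 3: r^2 = 49
Step 4: |p-c| > r so winding number = 0

0


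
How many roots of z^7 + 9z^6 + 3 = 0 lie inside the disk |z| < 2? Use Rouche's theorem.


Step 1: On |z| = 2 the three terms have sizes |z^7| = 2^7 = 128, |9z^6| = 9*2^6 = 576, |3| = 3
Step 2: The dominant term is g(z) = 9z^6; let h(z) = z^7 + 3 so f = g + h
Step 3: On |z| = 2: |g| = 576 and |h| <= 128 + 3 = 131
Step 4: Since 576 > 131, |h| < |g| on |z| = 2, so by Rouche f has the same number of zeros as g inside |z| < 2
Step 5: g(z) = 9z^6 has 6 zeros (at the origin, multiplicity 6) inside |z| < 2. Answer = 6

6


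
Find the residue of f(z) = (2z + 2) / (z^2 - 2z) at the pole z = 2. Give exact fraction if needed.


Step 1: Q(z) = z^2 - 2z = (z - 2)(z)
Step 2: Q'(z) = 2z - 2
Step 3: Q'(2) = 2, P(2) = 6
Step 4: Res = P(2)/Q'(2) = 6/2 = 3

3


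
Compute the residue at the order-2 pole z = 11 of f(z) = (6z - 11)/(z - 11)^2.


Step 1: Pole of order 2 at z = 11
Step 2: Res = lim d/dz [(z - 11)^2 * f(z)] as z -> 11
Step 3: (z - 11)^2 * f(z) = 6z - 11
Step 4: d/dz[6z - 11] = 6

6


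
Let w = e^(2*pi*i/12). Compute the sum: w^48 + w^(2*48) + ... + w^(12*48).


Step 1: The sum sum_{j=1}^{n} w^(k*j) equals n if n | k, else 0.
Step 2: Here n = 12, k = 48
Step 3: Does n divide k? 12 | 48 -> True
Step 4: Sum = 12

12


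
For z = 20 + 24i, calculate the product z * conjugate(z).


Step 1: conj(z) = 20 - 24i
Step 2: z * conj(z) = 20^2 + 24^2
Step 3: = 400 + 576 = 976

976


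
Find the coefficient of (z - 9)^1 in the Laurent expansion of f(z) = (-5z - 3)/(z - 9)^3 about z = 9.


Step 1: Write the numerator in powers of (z - 9): -5z - 3 = -5(z - 9) + (-5*9 - 3) = -5(z - 9) - 48
Step 2: Divide by (z - 9)^3: f(z) = -48(z - 9)^(-3) - 5(z - 9)^(-2)
Step 3: This finite sum is the Laurent series of f about z = 9.
Step 4: Only the powers -3 and -2 appear, so the coefficient of (z - 9)^1 = 0

0


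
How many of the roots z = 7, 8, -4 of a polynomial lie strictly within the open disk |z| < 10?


Step 1: Check each root:
  z = 7: |7| = 7 < 10
  z = 8: |8| = 8 < 10
  z = -4: |-4| = 4 < 10
Step 2: Count = 3

3


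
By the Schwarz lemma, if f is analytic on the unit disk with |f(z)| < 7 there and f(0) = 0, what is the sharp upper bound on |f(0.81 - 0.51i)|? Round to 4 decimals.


Step 1: g = f/7 maps D -> D with g(0) = 0, so by the Schwarz lemma |g(z)| <= |z|, i.e. |f(z)| <= 7|z|; this is sharp (f(z) = 7z).
Step 2: |z0|^2 = 0.81^2 + (-0.51)^2 = 0.9162
Step 3: |z0| = sqrt(0.9162) = 0.957183
Step 4: Best bound = 7 * |z0| = 7 * 0.957183 = 6.7003

6.7003


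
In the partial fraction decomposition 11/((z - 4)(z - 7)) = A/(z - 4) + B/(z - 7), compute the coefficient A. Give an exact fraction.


Step 1: Multiply both sides by (z - 4) and set z = 4
Step 2: A = 11 / (4 - 7)
Step 3: A = 11 / (-3)
Step 4: A = -11/3

-11/3


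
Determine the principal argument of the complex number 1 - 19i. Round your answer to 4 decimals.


Step 1: z = 1 - 19i
Step 2: arg(z) = atan2(-19, 1)
Step 3: arg(z) = -1.5182

-1.5182


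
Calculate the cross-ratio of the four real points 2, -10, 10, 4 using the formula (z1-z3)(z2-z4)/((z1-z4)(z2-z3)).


Step 1: (z1-z3)(z2-z4) = (-8) * (-14) = 112
Step 2: (z1-z4)(z2-z3) = (-2) * (-20) = 40
Step 3: Cross-ratio = 112/40 = 14/5

14/5


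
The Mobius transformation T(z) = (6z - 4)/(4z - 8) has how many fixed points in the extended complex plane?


Step 1: Fixed points satisfy T(z) = z
Step 2: 4z^2 - 14z + 4 = 0
Step 3: Discriminant = (-14)^2 - 4*4*4 = 132
Step 4: Number of fixed points = 2

2


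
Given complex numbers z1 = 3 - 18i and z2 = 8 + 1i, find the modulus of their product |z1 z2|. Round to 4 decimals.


Step 1: |z1| = sqrt(3^2 + (-18)^2) = sqrt(333)
Step 2: |z2| = sqrt(8^2 + 1^2) = sqrt(65)
Step 3: |z1*z2| = |z1|*|z2| = sqrt(333) * sqrt(65) = sqrt(333 * 65) = sqrt(21645)
Step 4: = 147.1224

147.1224


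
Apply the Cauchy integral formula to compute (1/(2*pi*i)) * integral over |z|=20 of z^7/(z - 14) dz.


Step 1: f(z) = z^7, a = 14 is inside |z| = 20
Step 2: By Cauchy integral formula: (1/(2pi*i)) * integral = f(a)
Step 3: f(14) = 14^7 = 105413504

105413504


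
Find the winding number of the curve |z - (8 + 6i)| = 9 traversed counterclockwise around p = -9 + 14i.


Step 1: Center c = (8, 6), radius = 9
Step 2: |p - c|^2 = (-17)^2 + 8^2 = 353
Step 3: r^2 = 81
Step 4: |p-c| > r so winding number = 0

0


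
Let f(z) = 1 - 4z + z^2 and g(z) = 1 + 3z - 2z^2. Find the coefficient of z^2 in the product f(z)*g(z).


Step 1: z^2 term in f*g comes from: (1)*(-2z^2) + (-4z)*(3z) + (z^2)*(1)
Step 2: = -2 - 12 + 1
Step 3: = -13

-13


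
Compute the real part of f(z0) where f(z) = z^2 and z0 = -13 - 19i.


Step 1: z0 = -13 - 19i
Step 2: z0^2 = (-13)^2 - (-19)^2 + 494i
Step 3: real part = 169 - 361 = -192

-192


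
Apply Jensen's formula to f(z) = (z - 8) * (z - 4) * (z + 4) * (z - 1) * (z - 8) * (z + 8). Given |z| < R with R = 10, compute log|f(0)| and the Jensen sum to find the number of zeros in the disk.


Jensen's formula: (1/2pi)*integral log|f(Re^it)|dt = log|f(0)| + sum_{|a_k|<R} log(R/|a_k|)
Step 1: f(0) = (-8) * (-4) * 4 * (-1) * (-8) * 8 = 8192
Step 2: log|f(0)| = log|8| + log|4| + log|-4| + log|1| + log|8| + log|-8| = 9.0109
Step 3: Zeros inside |z| < 10: 8, 4, -4, 1, 8, -8
Step 4: Jensen sum = log(10/8) + log(10/4) + log(10/4) + log(10/1) + log(10/8) + log(10/8) = 4.8046
Step 5: n(R) = number of terms in the Jensen sum = count of zeros inside |z| < 10 = 6

6


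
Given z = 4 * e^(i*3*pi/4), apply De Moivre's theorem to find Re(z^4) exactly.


Step 1: By De Moivre's theorem, z^4 = 4^4 * e^(i*4*3*pi/4) = 256 * (cos(3*pi) + i*sin(3*pi))
Step 2: |z|^4 = 4^4 = 256
Step 3: Reduce the angle mod 2*pi: 3*pi - 2*pi = pi
Step 4: cos(pi) = -1
Step 5: Re(z^4) = 256 * (-1) = -256

-256


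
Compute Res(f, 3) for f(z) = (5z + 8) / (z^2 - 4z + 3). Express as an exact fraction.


Step 1: Q(z) = z^2 - 4z + 3 = (z - 3)(z - 1)
Step 2: Q'(z) = 2z - 4
Step 3: Q'(3) = 2, P(3) = 23
Step 4: Res = P(3)/Q'(3) = 23/2 = 23/2

23/2


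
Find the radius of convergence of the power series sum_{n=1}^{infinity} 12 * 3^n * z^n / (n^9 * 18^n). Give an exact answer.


Step 1: General term a_n = 12 * 3^n / (n^9 * 18^n)
Step 2: By the root test, |a_n|^(1/n) = 12^(1/n) * 3 / (n^(9/n) * 18) -> 3/18 as n -> infinity (since 12^(1/n) -> 1 and n^(9/n) -> 1)
Step 3: R = 1/lim|a_n|^(1/n) = 18/3 = 6

6


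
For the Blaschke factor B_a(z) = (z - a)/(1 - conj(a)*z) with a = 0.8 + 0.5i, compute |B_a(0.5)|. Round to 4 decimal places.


Step 1: Numerator z0 - a = 0.5 - (0.8 + 0.5i) = -0.3 - 0.5i
Step 2: Denominator 1 - conj(a)*z0 = 1 - (0.8 - 0.5i)*0.5 = 0.6 + 0.25i
Step 3: |z0 - a|^2 = (-0.3)^2 + (-0.5)^2 = 0.34; |1 - conj(a)*z0|^2 = 0.6^2 + 0.25^2 = 0.4225
Step 4: |B_a(0.5)| = sqrt(0.34 / 0.4225) = sqrt(0.804734)
Step 5: = 0.8971

0.8971


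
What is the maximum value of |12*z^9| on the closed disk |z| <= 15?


Step 1: On |z| = 15, |f(z)| = 12 * |z|^9 = 12 * 15^9
Step 2: By maximum modulus principle, maximum is on boundary.
Step 3: Maximum = 12 * 38443359375 = 461320312500

461320312500


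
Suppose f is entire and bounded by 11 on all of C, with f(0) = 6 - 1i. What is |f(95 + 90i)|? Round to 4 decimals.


Step 1: By Liouville's theorem, a bounded entire function is constant.
Step 2: f(z) = f(0) = 6 - 1i for all z.
Step 3: |f(w)| = |6 - 1i| = sqrt(36 + 1)
Step 4: = 6.0828

6.0828


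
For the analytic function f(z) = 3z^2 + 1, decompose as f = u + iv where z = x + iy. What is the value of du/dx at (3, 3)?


Step 1: f(z) = 3(x+iy)^2 + 1
Step 2: u = 3(x^2 - y^2) + 1
Step 3: u_x = 6x + 0
Step 4: At (3, 3): u_x = 18 + 0 = 18

18


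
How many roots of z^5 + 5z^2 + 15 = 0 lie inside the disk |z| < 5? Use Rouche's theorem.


Step 1: On |z| = 5 the three terms have sizes |z^5| = 5^5 = 3125, |5z^2| = 5*5^2 = 125, |15| = 15
Step 2: The dominant term is g(z) = z^5; let h(z) = 5z^2 + 15 so f = g + h
Step 3: On |z| = 5: |g| = 3125 and |h| <= 125 + 15 = 140
Step 4: Since 3125 > 140, |h| < |g| on |z| = 5, so by Rouche f has the same number of zeros as g inside |z| < 5
Step 5: g(z) = z^5 has 5 zeros (all at the origin) inside |z| < 5. Answer = 5

5


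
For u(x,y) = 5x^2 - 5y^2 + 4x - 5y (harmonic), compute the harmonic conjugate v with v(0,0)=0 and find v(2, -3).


Step 1: v_x = -u_y = 10y + 5
Step 2: v_y = u_x = 10x + 4
Step 3: v = 10xy + 5x + 4y + C
Step 4: v(0,0) = 0 => C = 0
Step 5: v(2, -3) = -62

-62


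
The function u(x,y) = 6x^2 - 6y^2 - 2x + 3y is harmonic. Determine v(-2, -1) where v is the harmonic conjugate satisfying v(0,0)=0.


Step 1: v_x = -u_y = 12y - 3
Step 2: v_y = u_x = 12x - 2
Step 3: v = 12xy - 3x - 2y + C
Step 4: v(0,0) = 0 => C = 0
Step 5: v(-2, -1) = 32

32


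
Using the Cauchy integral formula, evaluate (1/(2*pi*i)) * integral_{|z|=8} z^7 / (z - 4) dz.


Step 1: f(z) = z^7, a = 4 is inside |z| = 8
Step 2: By Cauchy integral formula: (1/(2pi*i)) * integral = f(a)
Step 3: f(4) = 4^7 = 16384

16384


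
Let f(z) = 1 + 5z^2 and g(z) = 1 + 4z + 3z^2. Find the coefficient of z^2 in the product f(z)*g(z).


Step 1: z^2 term in f*g comes from: (1)*(3z^2) + (0)*(4z) + (5z^2)*(1)
Step 2: = 3 + 0 + 5
Step 3: = 8

8


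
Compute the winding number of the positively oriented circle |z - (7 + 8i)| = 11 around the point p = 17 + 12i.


Step 1: Center c = (7, 8), radius = 11
Step 2: |p - c|^2 = 10^2 + 4^2 = 116
Step 3: r^2 = 121
Step 4: |p-c| < r so winding number = 1

1


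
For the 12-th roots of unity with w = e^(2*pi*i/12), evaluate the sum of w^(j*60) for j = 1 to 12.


Step 1: The sum sum_{j=1}^{n} w^(k*j) equals n if n | k, else 0.
Step 2: Here n = 12, k = 60
Step 3: Does n divide k? 12 | 60 -> True
Step 4: Sum = 12

12


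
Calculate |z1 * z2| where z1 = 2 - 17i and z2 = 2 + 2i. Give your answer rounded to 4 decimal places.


Step 1: |z1| = sqrt(2^2 + (-17)^2) = sqrt(293)
Step 2: |z2| = sqrt(2^2 + 2^2) = sqrt(8)
Step 3: |z1*z2| = |z1|*|z2| = sqrt(293) * sqrt(8) = sqrt(293 * 8) = sqrt(2344)
Step 4: = 48.4149

48.4149


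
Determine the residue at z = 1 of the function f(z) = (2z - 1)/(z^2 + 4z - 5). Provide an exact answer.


Step 1: Q(z) = z^2 + 4z - 5 = (z - 1)(z + 5)
Step 2: Q'(z) = 2z + 4
Step 3: Q'(1) = 6, P(1) = 1
Step 4: Res = P(1)/Q'(1) = 1/6 = 1/6

1/6


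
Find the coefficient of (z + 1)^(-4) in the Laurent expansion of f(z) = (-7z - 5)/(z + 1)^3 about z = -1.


Step 1: Write the numerator in powers of (z + 1): -7z - 5 = -7(z + 1) + (-7*(-1) - 5) = -7(z + 1) + 2
Step 2: Divide by (z + 1)^3: f(z) = 2(z + 1)^(-3) - 7(z + 1)^(-2)
Step 3: This finite sum is the Laurent series of f about z = -1.
Step 4: Only the powers -3 and -2 appear, so the coefficient of (z + 1)^(-4) = 0

0


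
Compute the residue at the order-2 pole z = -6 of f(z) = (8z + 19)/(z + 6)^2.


Step 1: Pole of order 2 at z = -6
Step 2: Res = lim d/dz [(z + 6)^2 * f(z)] as z -> -6
Step 3: (z + 6)^2 * f(z) = 8z + 19
Step 4: d/dz[8z + 19] = 8

8


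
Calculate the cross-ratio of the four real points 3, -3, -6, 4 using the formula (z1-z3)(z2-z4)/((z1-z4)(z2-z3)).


Step 1: (z1-z3)(z2-z4) = 9 * (-7) = -63
Step 2: (z1-z4)(z2-z3) = (-1) * 3 = -3
Step 3: Cross-ratio = 63/3 = 21

21


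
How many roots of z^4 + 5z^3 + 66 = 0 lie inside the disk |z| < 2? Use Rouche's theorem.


Step 1: On |z| = 2 the three terms have sizes |z^4| = 2^4 = 16, |5z^3| = 5*2^3 = 40, |66| = 66
Step 2: The dominant term is g(z) = 66; let h(z) = z^4 + 5z^3 so f = g + h
Step 3: On |z| = 2: |g| = 66 and |h| <= 16 + 40 = 56
Step 4: Since 66 > 56, |h| < |g| on |z| = 2, so by Rouche f has the same number of zeros as g inside |z| < 2
Step 5: g(z) = 66 is a nonzero constant with no zeros inside |z| < 2. Answer = 0

0


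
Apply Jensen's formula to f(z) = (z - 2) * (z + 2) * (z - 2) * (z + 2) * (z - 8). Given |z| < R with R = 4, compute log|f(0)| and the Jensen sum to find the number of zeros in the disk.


Jensen's formula: (1/2pi)*integral log|f(Re^it)|dt = log|f(0)| + sum_{|a_k|<R} log(R/|a_k|)
Step 1: f(0) = (-2) * 2 * (-2) * 2 * (-8) = -128
Step 2: log|f(0)| = log|2| + log|-2| + log|2| + log|-2| + log|8| = 4.852
Step 3: Zeros inside |z| < 4: 2, -2, 2, -2
Step 4: Jensen sum = log(4/2) + log(4/2) + log(4/2) + log(4/2) = 2.7726
Step 5: n(R) = number of terms in the Jensen sum = count of zeros inside |z| < 4 = 4

4


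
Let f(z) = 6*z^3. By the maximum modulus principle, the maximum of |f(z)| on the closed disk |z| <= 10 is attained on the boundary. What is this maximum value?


Step 1: On |z| = 10, |f(z)| = 6 * |z|^3 = 6 * 10^3
Step 2: By maximum modulus principle, maximum is on boundary.
Step 3: Maximum = 6 * 1000 = 6000

6000


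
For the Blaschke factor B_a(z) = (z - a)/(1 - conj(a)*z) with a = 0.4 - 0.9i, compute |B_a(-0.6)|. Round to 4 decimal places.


Step 1: Numerator z0 - a = -0.6 - (0.4 - 0.9i) = -1 + 0.9i
Step 2: Denominator 1 - conj(a)*z0 = 1 - (0.4 + 0.9i)*(-0.6) = 1.24 + 0.54i
Step 3: |z0 - a|^2 = (-1)^2 + 0.9^2 = 1.81; |1 - conj(a)*z0|^2 = 1.24^2 + 0.54^2 = 1.8292
Step 4: |B_a(-0.6)| = sqrt(1.81 / 1.8292) = sqrt(0.989504)
Step 5: = 0.9947

0.9947


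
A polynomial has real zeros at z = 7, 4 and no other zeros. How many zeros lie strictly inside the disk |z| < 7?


Step 1: Check each root:
  z = 7: |7| = 7 >= 7
  z = 4: |4| = 4 < 7
Step 2: Count = 1

1


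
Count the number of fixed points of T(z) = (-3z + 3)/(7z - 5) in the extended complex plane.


Step 1: Fixed points satisfy T(z) = z
Step 2: 7z^2 - 2z - 3 = 0
Step 3: Discriminant = (-2)^2 - 4*7*(-3) = 88
Step 4: Number of fixed points = 2

2


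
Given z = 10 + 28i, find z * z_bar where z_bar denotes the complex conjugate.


Step 1: conj(z) = 10 - 28i
Step 2: z * conj(z) = 10^2 + 28^2
Step 3: = 100 + 784 = 884

884


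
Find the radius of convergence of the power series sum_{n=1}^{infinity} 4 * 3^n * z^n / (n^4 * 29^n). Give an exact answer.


Step 1: General term a_n = 4 * 3^n / (n^4 * 29^n)
Step 2: By the root test, |a_n|^(1/n) = 4^(1/n) * 3 / (n^(4/n) * 29) -> 3/29 as n -> infinity (since 4^(1/n) -> 1 and n^(4/n) -> 1)
Step 3: R = 1/lim|a_n|^(1/n) = 29/3

29/3


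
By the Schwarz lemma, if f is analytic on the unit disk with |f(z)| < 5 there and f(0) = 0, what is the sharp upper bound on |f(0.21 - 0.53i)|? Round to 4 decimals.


Step 1: g = f/5 maps D -> D with g(0) = 0, so by the Schwarz lemma |g(z)| <= |z|, i.e. |f(z)| <= 5|z|; this is sharp (f(z) = 5z).
Step 2: |z0|^2 = 0.21^2 + (-0.53)^2 = 0.325
Step 3: |z0| = sqrt(0.325) = 0.570088
Step 4: Best bound = 5 * |z0| = 5 * 0.570088 = 2.8504

2.8504


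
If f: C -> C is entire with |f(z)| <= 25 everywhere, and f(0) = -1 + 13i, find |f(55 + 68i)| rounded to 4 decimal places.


Step 1: By Liouville's theorem, a bounded entire function is constant.
Step 2: f(z) = f(0) = -1 + 13i for all z.
Step 3: |f(w)| = |-1 + 13i| = sqrt(1 + 169)
Step 4: = 13.0384

13.0384


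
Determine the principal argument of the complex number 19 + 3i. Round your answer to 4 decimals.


Step 1: z = 19 + 3i
Step 2: arg(z) = atan2(3, 19)
Step 3: arg(z) = 0.1566

0.1566


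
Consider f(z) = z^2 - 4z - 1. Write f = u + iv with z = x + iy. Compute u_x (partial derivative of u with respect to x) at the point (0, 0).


Step 1: f(z) = (x+iy)^2 - 4(x+iy) - 1
Step 2: u = (x^2 - y^2) - 4x - 1
Step 3: u_x = 2x - 4
Step 4: At (0, 0): u_x = 0 - 4 = -4

-4


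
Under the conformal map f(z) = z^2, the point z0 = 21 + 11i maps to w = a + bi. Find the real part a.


Step 1: z0 = 21 + 11i
Step 2: z0^2 = 21^2 - 11^2 + 462i
Step 3: real part = 441 - 121 = 320

320


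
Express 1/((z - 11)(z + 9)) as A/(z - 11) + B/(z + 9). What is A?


Step 1: Multiply both sides by (z - 11) and set z = 11
Step 2: A = 1 / (11 + 9)
Step 3: A = 1 / 20
Step 4: A = 1/20

1/20


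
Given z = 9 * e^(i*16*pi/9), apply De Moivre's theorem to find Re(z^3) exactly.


Step 1: By De Moivre's theorem, z^3 = 9^3 * e^(i*3*16*pi/9) = 729 * (cos(16*pi/3) + i*sin(16*pi/3))
Step 2: |z|^3 = 9^3 = 729
Step 3: Reduce the angle mod 2*pi: 16*pi/3 - 4*pi = 4*pi/3
Step 4: cos(4*pi/3) = -1/2
Step 5: Re(z^3) = 729 * (-1/2) = -729/2

-729/2


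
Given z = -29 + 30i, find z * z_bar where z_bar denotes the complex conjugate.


Step 1: conj(z) = -29 - 30i
Step 2: z * conj(z) = (-29)^2 + 30^2
Step 3: = 841 + 900 = 1741

1741


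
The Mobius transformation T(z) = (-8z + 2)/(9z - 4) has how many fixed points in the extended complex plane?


Step 1: Fixed points satisfy T(z) = z
Step 2: 9z^2 + 4z - 2 = 0
Step 3: Discriminant = 4^2 - 4*9*(-2) = 88
Step 4: Number of fixed points = 2

2


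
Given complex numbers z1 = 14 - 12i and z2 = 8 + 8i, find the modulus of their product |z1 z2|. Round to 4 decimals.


Step 1: |z1| = sqrt(14^2 + (-12)^2) = sqrt(340)
Step 2: |z2| = sqrt(8^2 + 8^2) = sqrt(128)
Step 3: |z1*z2| = |z1|*|z2| = sqrt(340) * sqrt(128) = sqrt(340 * 128) = sqrt(43520)
Step 4: = 208.6145

208.6145


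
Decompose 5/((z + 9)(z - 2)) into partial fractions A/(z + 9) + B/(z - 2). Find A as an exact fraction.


Step 1: Multiply both sides by (z + 9) and set z = -9
Step 2: A = 5 / (-9 - 2)
Step 3: A = 5 / (-11)
Step 4: A = -5/11

-5/11
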